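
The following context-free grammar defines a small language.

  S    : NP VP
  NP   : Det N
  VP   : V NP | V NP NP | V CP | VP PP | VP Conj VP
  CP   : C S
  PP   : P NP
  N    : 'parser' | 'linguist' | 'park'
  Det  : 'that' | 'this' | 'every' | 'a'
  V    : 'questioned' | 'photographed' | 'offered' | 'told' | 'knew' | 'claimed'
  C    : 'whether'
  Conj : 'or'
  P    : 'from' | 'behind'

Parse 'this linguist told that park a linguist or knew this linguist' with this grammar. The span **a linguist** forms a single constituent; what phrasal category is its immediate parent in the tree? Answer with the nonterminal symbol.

[S [NP [Det this] [N linguist]] [VP [VP [V told] [NP [Det that] [N park]] [NP [Det a] [N linguist]]] [Conj or] [VP [V knew] [NP [Det this] [N linguist]]]]]
The span 'a linguist' is the NP node built by NP → Det N.
Its mother is the VP built by VP → V NP NP.

VP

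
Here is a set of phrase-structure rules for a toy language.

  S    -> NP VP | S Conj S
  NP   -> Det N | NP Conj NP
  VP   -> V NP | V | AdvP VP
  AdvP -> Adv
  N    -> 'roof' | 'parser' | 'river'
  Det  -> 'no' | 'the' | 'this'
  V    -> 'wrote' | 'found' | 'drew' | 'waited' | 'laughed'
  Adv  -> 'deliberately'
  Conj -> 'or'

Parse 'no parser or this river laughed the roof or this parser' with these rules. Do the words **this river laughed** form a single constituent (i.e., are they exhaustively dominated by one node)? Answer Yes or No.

[S [NP [NP [Det no] [N parser]] [Conj or] [NP [Det this] [N river]]] [VP [V laughed] [NP [NP [Det the] [N roof]] [Conj or] [NP [Det this] [N parser]]]]]
The smallest constituent containing 'this river laughed' is the S spanning 'no parser or this river laughed the roof or this parser'; no single node in the tree dominates exactly the given words.

No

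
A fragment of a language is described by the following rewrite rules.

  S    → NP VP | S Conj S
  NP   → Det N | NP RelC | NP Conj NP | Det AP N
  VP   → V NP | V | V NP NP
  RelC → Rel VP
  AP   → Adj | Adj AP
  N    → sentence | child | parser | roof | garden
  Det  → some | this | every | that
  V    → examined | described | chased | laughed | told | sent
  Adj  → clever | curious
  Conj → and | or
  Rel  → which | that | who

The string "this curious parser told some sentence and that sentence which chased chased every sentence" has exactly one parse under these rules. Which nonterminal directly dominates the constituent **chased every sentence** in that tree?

S

S
  S
    NP
      Det: this
      AP
        Adj: curious
      N: parser
    VP
      V: told
      NP
        Det: some
        N: sentence
  Conj: and
  S
    NP
      NP
        Det: that
        N: sentence
      RelC
        Rel: which
        VP
          V: chased
    VP
      V: chased
      NP
        Det: every
        N: sentence
The span 'chased every sentence' is the VP node built by VP → V NP.
Its mother is the S built by S → NP VP.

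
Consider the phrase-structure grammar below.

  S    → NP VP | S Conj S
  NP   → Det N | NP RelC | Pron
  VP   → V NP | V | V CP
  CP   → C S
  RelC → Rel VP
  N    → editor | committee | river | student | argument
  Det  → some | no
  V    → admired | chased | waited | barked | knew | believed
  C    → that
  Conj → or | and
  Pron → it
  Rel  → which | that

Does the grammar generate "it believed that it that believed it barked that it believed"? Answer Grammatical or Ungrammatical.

[S [NP [Pron it]] [VP [V believed] [CP [C that] [S [NP [NP [Pron it]] [RelC [Rel that] [VP [V believed] [NP [Pron it]]]]] [VP [V barked] [CP [C that] [S [NP [Pron it]] [VP [V believed]]]]]]]]]
The bracketing above is licensed at every node by one of the given productions, with S at the root.

Grammatical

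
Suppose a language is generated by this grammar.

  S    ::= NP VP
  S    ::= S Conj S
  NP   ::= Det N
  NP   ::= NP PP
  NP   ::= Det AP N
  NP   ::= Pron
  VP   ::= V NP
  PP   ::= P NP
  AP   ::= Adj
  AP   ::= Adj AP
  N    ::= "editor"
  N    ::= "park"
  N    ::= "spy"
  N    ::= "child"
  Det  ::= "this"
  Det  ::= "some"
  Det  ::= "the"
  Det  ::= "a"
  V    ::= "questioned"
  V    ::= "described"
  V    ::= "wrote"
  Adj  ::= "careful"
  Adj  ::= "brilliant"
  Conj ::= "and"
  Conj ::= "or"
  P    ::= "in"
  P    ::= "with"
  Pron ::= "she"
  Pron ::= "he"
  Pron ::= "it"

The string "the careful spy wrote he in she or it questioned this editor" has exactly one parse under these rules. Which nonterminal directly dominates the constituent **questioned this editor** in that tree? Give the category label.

S

S
  S
    NP
      Det: the
      AP
        Adj: careful
      N: spy
    VP
      V: wrote
      NP
        NP
          Pron: he
        PP
          P: in
          NP
            Pron: she
  Conj: or
  S
    NP
      Pron: it
    VP
      V: questioned
      NP
        Det: this
        N: editor
The span 'questioned this editor' is the VP node built by VP → V NP.
Its mother is the S built by S → NP VP.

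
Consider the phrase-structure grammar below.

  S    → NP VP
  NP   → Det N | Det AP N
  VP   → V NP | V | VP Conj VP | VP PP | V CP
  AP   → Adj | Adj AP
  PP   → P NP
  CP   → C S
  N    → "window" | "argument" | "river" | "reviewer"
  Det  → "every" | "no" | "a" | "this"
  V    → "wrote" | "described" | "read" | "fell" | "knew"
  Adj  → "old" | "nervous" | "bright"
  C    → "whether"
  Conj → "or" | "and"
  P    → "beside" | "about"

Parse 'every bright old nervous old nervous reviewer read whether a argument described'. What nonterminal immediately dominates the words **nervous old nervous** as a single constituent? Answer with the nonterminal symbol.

S
  NP
    Det: every
    AP
      Adj: bright
      AP
        Adj: old
        AP
          Adj: nervous
          AP
            Adj: old
            AP
              Adj: nervous
    N: reviewer
  VP
    V: read
    CP
      C: whether
      S
        NP
          Det: a
          N: argument
        VP
          V: described
The span 'nervous old nervous' is the AP node built by AP → Adj AP.

AP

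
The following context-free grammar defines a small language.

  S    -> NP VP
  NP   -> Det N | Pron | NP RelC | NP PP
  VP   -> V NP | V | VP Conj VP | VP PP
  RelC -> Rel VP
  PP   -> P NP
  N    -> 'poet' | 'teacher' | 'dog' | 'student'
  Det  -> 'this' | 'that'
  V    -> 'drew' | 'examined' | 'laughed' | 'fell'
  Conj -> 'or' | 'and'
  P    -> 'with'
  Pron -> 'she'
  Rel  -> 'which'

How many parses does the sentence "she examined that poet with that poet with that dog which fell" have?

Two of the 9 distinct bracketings:
[S [NP [Pron she]] [VP [V examined] [NP [NP [NP [Det that] [N poet]] [PP [P with] [NP [NP [Det that] [N poet]] [PP [P with] [NP [Det that] [N dog]]]]]] [RelC [Rel which] [VP [V fell]]]]]]
[S [NP [Pron she]] [VP [V examined] [NP [NP [NP [NP [Det that] [N poet]] [PP [P with] [NP [Det that] [N poet]]]] [PP [P with] [NP [Det that] [N dog]]]] [RelC [Rel which] [VP [V fell]]]]]]
The trees differ in how a recursive rule is bracketed over the same span.

9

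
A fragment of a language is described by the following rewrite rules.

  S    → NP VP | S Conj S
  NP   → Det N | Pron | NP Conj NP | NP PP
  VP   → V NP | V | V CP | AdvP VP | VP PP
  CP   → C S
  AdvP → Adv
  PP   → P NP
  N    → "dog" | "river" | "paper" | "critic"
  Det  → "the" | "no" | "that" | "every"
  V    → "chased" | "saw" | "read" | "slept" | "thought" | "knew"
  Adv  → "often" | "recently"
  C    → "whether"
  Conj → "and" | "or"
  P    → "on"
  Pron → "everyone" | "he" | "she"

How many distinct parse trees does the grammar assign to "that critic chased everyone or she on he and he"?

Two of the 6 distinct bracketings:
[S [NP [Det that] [N critic]] [VP [V chased] [NP [NP [Pron everyone]] [Conj or] [NP [NP [NP [Pron she]] [PP [P on] [NP [Pron he]]]] [Conj and] [NP [Pron he]]]]]]
[S [NP [Det that] [N critic]] [VP [V chased] [NP [NP [Pron everyone]] [Conj or] [NP [NP [Pron she]] [PP [P on] [NP [NP [Pron he]] [Conj and] [NP [Pron he]]]]]]]]
The trees differ in how a recursive rule is bracketed over the same span.

6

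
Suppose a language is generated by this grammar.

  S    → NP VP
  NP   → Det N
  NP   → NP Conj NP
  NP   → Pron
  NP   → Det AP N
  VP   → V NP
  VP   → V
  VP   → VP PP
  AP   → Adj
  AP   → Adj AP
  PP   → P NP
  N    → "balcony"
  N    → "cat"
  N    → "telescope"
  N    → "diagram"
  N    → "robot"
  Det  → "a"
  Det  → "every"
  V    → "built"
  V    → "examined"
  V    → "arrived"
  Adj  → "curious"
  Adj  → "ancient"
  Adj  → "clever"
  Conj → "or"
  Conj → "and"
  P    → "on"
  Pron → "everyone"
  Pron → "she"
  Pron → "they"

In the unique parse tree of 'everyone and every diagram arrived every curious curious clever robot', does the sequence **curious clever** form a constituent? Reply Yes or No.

[S [NP [NP [Pron everyone]] [Conj and] [NP [Det every] [N diagram]]] [VP [V arrived] [NP [Det every] [AP [Adj curious] [AP [Adj curious] [AP [Adj clever]]]] [N robot]]]]
The words 'curious clever' are exhaustively dominated by a single AP node (built by AP → Adj AP), so they form a constituent.

Yes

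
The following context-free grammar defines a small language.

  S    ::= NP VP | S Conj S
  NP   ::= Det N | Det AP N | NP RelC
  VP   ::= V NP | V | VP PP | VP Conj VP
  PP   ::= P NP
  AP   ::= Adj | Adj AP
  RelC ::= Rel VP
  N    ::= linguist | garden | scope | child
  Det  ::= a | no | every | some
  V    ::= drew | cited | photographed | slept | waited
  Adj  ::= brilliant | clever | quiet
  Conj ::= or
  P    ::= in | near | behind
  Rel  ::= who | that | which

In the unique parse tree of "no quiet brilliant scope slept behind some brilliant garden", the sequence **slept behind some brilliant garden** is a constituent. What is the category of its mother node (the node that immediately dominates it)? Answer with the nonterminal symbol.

[S [NP [Det no] [AP [Adj quiet] [AP [Adj brilliant]]] [N scope]] [VP [VP [V slept]] [PP [P behind] [NP [Det some] [AP [Adj brilliant]] [N garden]]]]]
The span 'slept behind some brilliant garden' is the VP node built by VP → VP PP.
Its mother is the S built by S → NP VP.

S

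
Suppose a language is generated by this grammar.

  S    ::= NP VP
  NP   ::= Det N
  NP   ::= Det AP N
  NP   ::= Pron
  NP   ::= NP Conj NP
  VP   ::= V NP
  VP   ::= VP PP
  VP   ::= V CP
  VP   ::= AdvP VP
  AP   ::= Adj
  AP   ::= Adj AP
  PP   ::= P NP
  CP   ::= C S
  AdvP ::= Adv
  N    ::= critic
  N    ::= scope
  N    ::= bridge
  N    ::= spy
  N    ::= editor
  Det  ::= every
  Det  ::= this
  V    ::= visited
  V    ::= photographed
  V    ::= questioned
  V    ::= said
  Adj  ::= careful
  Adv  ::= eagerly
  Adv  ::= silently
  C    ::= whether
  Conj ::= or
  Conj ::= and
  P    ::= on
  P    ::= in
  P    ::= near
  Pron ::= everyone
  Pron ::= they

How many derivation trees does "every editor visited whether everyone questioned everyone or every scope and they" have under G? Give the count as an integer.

2

The two bracketings:
[S [NP [Det every] [N editor]] [VP [V visited] [CP [C whether] [S [NP [Pron everyone]] [VP [V questioned] [NP [NP [Pron everyone]] [Conj or] [NP [NP [Det every] [N scope]] [Conj and] [NP [Pron they]]]]]]]]]
[S [NP [Det every] [N editor]] [VP [V visited] [CP [C whether] [S [NP [Pron everyone]] [VP [V questioned] [NP [NP [NP [Pron everyone]] [Conj or] [NP [Det every] [N scope]]] [Conj and] [NP [Pron they]]]]]]]]
The trees differ in how a recursive rule is bracketed over the same span.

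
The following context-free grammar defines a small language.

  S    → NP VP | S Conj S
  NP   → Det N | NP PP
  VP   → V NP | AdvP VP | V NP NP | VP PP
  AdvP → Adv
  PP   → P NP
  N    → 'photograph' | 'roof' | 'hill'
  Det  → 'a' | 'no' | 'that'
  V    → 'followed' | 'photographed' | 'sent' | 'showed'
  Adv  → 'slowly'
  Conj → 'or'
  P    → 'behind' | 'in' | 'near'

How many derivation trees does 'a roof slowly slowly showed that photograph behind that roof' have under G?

Two of the 4 distinct bracketings:
[S [NP [Det a] [N roof]] [VP [AdvP [Adv slowly]] [VP [AdvP [Adv slowly]] [VP [V showed] [NP [NP [Det that] [N photograph]] [PP [P behind] [NP [Det that] [N roof]]]]]]]]
[S [NP [Det a] [N roof]] [VP [AdvP [Adv slowly]] [VP [AdvP [Adv slowly]] [VP [VP [V showed] [NP [Det that] [N photograph]]] [PP [P behind] [NP [Det that] [N roof]]]]]]]
The difference turns on whether NP → NP PP is used at the relevant span, versus an alternative expansion of NP.

4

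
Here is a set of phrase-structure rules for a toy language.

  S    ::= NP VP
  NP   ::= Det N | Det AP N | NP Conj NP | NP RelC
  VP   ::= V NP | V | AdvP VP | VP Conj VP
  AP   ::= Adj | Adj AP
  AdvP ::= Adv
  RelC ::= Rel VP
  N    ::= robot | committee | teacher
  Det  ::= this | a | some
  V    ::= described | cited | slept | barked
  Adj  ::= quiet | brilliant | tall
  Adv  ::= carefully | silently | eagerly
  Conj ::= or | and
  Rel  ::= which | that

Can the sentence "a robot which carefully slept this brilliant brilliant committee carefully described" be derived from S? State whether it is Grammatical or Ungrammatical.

Grammatical

[S [NP [NP [Det a] [N robot]] [RelC [Rel which] [VP [AdvP [Adv carefully]] [VP [V slept] [NP [Det this] [AP [Adj brilliant] [AP [Adj brilliant]]] [N committee]]]]]] [VP [AdvP [Adv carefully]] [VP [V described]]]]
The bracketing above is licensed at every node by one of the given productions, with S at the root.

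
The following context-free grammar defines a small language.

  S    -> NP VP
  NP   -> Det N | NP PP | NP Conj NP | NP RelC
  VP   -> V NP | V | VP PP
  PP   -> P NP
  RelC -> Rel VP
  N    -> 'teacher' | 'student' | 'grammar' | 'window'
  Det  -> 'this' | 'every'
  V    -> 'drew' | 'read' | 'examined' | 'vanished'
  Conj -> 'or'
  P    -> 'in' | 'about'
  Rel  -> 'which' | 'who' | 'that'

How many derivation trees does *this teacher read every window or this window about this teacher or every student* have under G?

6

Two of the 6 distinct bracketings:
[S [NP [Det this] [N teacher]] [VP [V read] [NP [NP [NP [Det every] [N window]] [Conj or] [NP [Det this] [N window]]] [PP [P about] [NP [NP [Det this] [N teacher]] [Conj or] [NP [Det every] [N student]]]]]]]
[S [NP [Det this] [N teacher]] [VP [V read] [NP [NP [Det every] [N window]] [Conj or] [NP [NP [Det this] [N window]] [PP [P about] [NP [NP [Det this] [N teacher]] [Conj or] [NP [Det every] [N student]]]]]]]]
The trees differ in how a recursive rule is bracketed over the same span.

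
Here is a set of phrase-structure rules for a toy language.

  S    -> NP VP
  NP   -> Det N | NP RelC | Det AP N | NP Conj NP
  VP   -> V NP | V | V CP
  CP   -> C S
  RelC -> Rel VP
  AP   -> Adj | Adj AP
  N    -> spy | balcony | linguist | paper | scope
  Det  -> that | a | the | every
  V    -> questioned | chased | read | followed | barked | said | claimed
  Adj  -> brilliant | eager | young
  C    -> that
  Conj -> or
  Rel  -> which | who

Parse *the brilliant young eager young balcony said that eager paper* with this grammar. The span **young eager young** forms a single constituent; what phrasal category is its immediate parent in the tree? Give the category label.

S
  NP
    Det: the
    AP
      Adj: brilliant
      AP
        Adj: young
        AP
          Adj: eager
          AP
            Adj: young
    N: balcony
  VP
    V: said
    NP
      Det: that
      AP
        Adj: eager
      N: paper
The span 'young eager young' is the AP node built by AP → Adj AP.
Its mother is the AP built by AP → Adj AP.

AP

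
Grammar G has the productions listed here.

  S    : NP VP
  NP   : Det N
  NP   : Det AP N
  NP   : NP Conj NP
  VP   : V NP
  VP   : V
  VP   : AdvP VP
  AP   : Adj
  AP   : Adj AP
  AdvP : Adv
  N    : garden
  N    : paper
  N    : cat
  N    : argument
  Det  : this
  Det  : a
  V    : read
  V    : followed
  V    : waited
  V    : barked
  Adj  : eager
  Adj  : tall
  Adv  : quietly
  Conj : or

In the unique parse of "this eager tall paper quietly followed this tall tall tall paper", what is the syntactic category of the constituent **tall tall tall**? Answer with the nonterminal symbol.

AP

S
  NP
    Det: this
    AP
      Adj: eager
      AP
        Adj: tall
    N: paper
  VP
    AdvP
      Adv: quietly
    VP
      V: followed
      NP
        Det: this
        AP
          Adj: tall
          AP
            Adj: tall
            AP
              Adj: tall
        N: paper
The span 'tall tall tall' is the AP node built by AP → Adj AP.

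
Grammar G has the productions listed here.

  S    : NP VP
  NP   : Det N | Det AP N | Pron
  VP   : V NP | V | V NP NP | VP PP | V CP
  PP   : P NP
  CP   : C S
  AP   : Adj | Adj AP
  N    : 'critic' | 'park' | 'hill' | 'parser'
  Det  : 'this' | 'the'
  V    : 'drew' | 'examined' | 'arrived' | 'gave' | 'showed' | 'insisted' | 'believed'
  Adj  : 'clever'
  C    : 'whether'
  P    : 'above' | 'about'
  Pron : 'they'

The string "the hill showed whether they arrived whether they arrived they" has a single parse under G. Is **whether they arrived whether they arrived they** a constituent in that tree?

[S [NP [Det the] [N hill]] [VP [V showed] [CP [C whether] [S [NP [Pron they]] [VP [V arrived] [CP [C whether] [S [NP [Pron they]] [VP [V arrived] [NP [Pron they]]]]]]]]]]
The words 'whether they arrived whether they arrived they' are exhaustively dominated by a single CP node (built by CP → C S), so they form a constituent.

Yes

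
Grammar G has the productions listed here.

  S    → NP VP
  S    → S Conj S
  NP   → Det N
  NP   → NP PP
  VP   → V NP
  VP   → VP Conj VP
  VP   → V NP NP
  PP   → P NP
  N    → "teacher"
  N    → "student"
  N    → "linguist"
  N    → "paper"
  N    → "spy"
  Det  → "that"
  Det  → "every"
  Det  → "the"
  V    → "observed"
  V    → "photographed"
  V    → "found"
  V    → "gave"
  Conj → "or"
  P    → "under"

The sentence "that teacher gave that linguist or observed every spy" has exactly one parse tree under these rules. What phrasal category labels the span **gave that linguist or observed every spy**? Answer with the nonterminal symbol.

VP

[S [NP [Det that] [N teacher]] [VP [VP [V gave] [NP [Det that] [N linguist]]] [Conj or] [VP [V observed] [NP [Det every] [N spy]]]]]
The span 'gave that linguist or observed every spy' is the VP node built by VP → VP Conj VP.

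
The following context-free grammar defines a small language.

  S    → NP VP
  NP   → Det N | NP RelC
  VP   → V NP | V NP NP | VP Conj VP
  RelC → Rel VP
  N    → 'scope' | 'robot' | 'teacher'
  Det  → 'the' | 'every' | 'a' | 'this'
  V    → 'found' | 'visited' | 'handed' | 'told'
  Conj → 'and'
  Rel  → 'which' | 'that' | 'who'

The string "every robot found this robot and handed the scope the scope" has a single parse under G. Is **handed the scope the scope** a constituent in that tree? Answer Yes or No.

[S [NP [Det every] [N robot]] [VP [VP [V found] [NP [Det this] [N robot]]] [Conj and] [VP [V handed] [NP [Det the] [N scope]] [NP [Det the] [N scope]]]]]
The words 'handed the scope the scope' are exhaustively dominated by a single VP node (built by VP → V NP NP), so they form a constituent.

Yes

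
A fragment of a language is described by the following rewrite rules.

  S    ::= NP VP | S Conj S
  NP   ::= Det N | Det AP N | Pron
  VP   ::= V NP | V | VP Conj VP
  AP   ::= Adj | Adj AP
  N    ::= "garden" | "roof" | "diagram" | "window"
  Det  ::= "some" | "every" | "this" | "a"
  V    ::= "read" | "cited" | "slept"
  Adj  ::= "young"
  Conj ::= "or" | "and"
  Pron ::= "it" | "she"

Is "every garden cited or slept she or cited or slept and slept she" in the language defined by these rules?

Grammatical

[S [NP [Det every] [N garden]] [VP [VP [V cited]] [Conj or] [VP [VP [V slept] [NP [Pron she]]] [Conj or] [VP [VP [V cited]] [Conj or] [VP [VP [V slept]] [Conj and] [VP [V slept] [NP [Pron she]]]]]]]]
Every word is introduced by a lexical rule and the phrasal rules combine the resulting categories into a single S.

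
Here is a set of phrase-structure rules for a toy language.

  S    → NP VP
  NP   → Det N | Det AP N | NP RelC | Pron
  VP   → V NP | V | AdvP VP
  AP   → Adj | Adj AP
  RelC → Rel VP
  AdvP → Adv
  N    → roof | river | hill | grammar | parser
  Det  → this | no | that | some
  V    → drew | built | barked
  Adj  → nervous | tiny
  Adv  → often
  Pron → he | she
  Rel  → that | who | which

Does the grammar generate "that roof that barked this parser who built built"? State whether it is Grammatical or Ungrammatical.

[S [NP [NP [Det that] [N roof]] [RelC [Rel that] [VP [V barked] [NP [NP [Det this] [N parser]] [RelC [Rel who] [VP [V built]]]]]]] [VP [V built]]]
Every word is introduced by a lexical rule and the phrasal rules combine the resulting categories into a single S.

Grammatical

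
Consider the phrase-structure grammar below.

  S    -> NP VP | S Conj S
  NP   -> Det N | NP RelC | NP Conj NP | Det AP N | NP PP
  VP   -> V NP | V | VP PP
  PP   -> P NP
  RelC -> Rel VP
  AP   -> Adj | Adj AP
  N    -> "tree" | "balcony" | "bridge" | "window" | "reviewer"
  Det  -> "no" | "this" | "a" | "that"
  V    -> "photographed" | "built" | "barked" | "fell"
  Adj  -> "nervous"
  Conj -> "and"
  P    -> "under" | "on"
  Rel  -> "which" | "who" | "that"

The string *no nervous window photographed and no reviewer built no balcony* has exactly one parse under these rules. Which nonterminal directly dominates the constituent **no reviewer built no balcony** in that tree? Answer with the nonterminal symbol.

S
  S
    NP
      Det: no
      AP
        Adj: nervous
      N: window
    VP
      V: photographed
  Conj: and
  S
    NP
      Det: no
      N: reviewer
    VP
      V: built
      NP
        Det: no
        N: balcony
The span 'no reviewer built no balcony' is the S node built by S → NP VP.
Its mother is the S built by S → S Conj S.

S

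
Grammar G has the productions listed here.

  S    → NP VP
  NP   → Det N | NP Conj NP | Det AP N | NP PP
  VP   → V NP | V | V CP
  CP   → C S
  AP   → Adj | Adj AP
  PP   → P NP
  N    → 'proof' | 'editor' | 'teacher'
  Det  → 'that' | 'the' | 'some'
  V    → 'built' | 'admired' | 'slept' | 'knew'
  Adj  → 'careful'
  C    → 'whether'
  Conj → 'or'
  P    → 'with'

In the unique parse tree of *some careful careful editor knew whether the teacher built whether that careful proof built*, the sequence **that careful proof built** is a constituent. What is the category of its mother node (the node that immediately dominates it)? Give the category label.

CP

[S [NP [Det some] [AP [Adj careful] [AP [Adj careful]]] [N editor]] [VP [V knew] [CP [C whether] [S [NP [Det the] [N teacher]] [VP [V built] [CP [C whether] [S [NP [Det that] [AP [Adj careful]] [N proof]] [VP [V built]]]]]]]]]
The span 'that careful proof built' is the S node built by S → NP VP.
Its mother is the CP built by CP → C S.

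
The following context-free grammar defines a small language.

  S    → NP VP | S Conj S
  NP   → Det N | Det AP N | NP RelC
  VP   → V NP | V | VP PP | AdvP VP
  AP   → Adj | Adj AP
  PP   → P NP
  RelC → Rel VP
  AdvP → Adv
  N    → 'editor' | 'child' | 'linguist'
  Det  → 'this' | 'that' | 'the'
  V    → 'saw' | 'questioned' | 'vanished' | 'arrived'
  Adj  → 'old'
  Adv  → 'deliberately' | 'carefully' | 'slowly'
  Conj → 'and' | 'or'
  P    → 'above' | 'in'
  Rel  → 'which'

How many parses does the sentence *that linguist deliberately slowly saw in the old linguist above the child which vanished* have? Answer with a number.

6

Two of the 6 distinct bracketings:
[S [NP [Det that] [N linguist]] [VP [VP [VP [AdvP [Adv deliberately]] [VP [AdvP [Adv slowly]] [VP [V saw]]]] [PP [P in] [NP [Det the] [AP [Adj old]] [N linguist]]]] [PP [P above] [NP [NP [Det the] [N child]] [RelC [Rel which] [VP [V vanished]]]]]]]
[S [NP [Det that] [N linguist]] [VP [VP [AdvP [Adv deliberately]] [VP [VP [AdvP [Adv slowly]] [VP [V saw]]] [PP [P in] [NP [Det the] [AP [Adj old]] [N linguist]]]]] [PP [P above] [NP [NP [Det the] [N child]] [RelC [Rel which] [VP [V vanished]]]]]]]
The trees differ in how a recursive rule is bracketed over the same span.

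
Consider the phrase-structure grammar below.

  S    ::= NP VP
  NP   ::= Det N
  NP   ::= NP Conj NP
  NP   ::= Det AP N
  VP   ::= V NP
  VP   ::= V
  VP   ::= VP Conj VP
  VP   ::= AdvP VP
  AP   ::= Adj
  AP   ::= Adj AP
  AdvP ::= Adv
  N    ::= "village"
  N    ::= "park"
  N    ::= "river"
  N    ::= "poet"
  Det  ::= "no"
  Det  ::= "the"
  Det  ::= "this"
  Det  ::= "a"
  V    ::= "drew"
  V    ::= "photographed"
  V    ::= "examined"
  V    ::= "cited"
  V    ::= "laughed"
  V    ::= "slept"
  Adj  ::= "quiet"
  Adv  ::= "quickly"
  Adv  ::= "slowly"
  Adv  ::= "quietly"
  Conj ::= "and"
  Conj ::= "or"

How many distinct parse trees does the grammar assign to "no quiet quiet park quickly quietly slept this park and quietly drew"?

Two of the 3 distinct bracketings:
[S [NP [Det no] [AP [Adj quiet] [AP [Adj quiet]]] [N park]] [VP [VP [AdvP [Adv quickly]] [VP [AdvP [Adv quietly]] [VP [V slept] [NP [Det this] [N park]]]]] [Conj and] [VP [AdvP [Adv quietly]] [VP [V drew]]]]]
[S [NP [Det no] [AP [Adj quiet] [AP [Adj quiet]]] [N park]] [VP [AdvP [Adv quickly]] [VP [VP [AdvP [Adv quietly]] [VP [V slept] [NP [Det this] [N park]]]] [Conj and] [VP [AdvP [Adv quietly]] [VP [V drew]]]]]]
The trees differ in how a recursive rule is bracketed over the same span.

3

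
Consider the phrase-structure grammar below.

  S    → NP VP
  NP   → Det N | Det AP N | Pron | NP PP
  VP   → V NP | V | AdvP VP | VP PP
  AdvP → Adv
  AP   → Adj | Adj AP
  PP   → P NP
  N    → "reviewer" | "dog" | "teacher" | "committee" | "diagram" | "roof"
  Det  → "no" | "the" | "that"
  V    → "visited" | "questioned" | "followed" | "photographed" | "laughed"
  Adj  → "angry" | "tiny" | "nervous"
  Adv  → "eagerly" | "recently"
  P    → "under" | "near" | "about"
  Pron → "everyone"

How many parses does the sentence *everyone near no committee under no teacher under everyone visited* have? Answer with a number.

Two of the 5 distinct bracketings:
[S [NP [NP [Pron everyone]] [PP [P near] [NP [NP [Det no] [N committee]] [PP [P under] [NP [NP [Det no] [N teacher]] [PP [P under] [NP [Pron everyone]]]]]]]] [VP [V visited]]]
[S [NP [NP [Pron everyone]] [PP [P near] [NP [NP [NP [Det no] [N committee]] [PP [P under] [NP [Det no] [N teacher]]]] [PP [P under] [NP [Pron everyone]]]]]] [VP [V visited]]]
The trees differ in how a recursive rule is bracketed over the same span.

5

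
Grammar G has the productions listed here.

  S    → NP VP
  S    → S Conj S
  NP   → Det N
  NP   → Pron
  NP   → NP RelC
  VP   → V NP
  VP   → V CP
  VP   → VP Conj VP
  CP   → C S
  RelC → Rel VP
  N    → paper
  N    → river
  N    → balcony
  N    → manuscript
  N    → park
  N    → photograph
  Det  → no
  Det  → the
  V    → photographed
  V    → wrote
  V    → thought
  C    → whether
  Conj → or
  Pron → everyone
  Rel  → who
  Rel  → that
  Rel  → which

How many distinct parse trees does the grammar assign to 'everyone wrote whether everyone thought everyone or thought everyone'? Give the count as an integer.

The two bracketings:
[S [NP [Pron everyone]] [VP [V wrote] [CP [C whether] [S [NP [Pron everyone]] [VP [VP [V thought] [NP [Pron everyone]]] [Conj or] [VP [V thought] [NP [Pron everyone]]]]]]]]
[S [NP [Pron everyone]] [VP [VP [V wrote] [CP [C whether] [S [NP [Pron everyone]] [VP [V thought] [NP [Pron everyone]]]]]] [Conj or] [VP [V thought] [NP [Pron everyone]]]]]
The trees differ in how a recursive rule is bracketed over the same span.

2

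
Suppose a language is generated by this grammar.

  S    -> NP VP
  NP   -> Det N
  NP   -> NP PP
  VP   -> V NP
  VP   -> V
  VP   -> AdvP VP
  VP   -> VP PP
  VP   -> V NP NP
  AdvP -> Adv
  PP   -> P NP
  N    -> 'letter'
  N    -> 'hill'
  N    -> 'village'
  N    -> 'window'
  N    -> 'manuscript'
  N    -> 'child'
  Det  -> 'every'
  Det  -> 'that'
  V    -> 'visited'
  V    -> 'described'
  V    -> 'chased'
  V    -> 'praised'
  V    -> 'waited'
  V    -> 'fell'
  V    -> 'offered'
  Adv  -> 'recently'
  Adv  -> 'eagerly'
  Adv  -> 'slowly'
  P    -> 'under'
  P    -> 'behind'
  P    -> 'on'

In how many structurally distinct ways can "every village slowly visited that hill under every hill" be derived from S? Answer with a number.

Two of the 3 distinct bracketings:
[S [NP [Det every] [N village]] [VP [AdvP [Adv slowly]] [VP [V visited] [NP [NP [Det that] [N hill]] [PP [P under] [NP [Det every] [N hill]]]]]]]
[S [NP [Det every] [N village]] [VP [AdvP [Adv slowly]] [VP [VP [V visited] [NP [Det that] [N hill]]] [PP [P under] [NP [Det every] [N hill]]]]]]
The difference turns on whether NP → NP PP is used at the relevant span, versus an alternative expansion of NP.

3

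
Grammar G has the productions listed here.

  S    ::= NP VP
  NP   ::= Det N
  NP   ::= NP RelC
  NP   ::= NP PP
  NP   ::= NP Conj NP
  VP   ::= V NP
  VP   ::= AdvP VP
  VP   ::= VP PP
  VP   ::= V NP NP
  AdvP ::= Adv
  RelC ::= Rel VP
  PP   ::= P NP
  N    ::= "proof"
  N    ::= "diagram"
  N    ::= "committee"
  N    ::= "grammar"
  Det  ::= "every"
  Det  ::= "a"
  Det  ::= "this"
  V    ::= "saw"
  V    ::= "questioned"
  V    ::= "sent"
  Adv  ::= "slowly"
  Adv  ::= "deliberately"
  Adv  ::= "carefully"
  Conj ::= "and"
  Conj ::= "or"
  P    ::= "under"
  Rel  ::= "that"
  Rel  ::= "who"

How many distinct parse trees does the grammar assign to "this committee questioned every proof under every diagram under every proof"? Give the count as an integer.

Two of the 5 distinct bracketings:
[S [NP [Det this] [N committee]] [VP [V questioned] [NP [NP [Det every] [N proof]] [PP [P under] [NP [NP [Det every] [N diagram]] [PP [P under] [NP [Det every] [N proof]]]]]]]]
[S [NP [Det this] [N committee]] [VP [V questioned] [NP [NP [NP [Det every] [N proof]] [PP [P under] [NP [Det every] [N diagram]]]] [PP [P under] [NP [Det every] [N proof]]]]]]
The trees differ in how a recursive rule is bracketed over the same span.

5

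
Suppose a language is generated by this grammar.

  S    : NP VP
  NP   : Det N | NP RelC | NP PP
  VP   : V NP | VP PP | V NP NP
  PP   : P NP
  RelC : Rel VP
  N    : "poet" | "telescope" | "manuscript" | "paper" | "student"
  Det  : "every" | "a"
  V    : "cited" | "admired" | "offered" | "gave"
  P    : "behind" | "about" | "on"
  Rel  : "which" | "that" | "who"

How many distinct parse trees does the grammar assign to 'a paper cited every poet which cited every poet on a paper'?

4

Two of the 4 distinct bracketings:
[S [NP [Det a] [N paper]] [VP [V cited] [NP [NP [Det every] [N poet]] [RelC [Rel which] [VP [V cited] [NP [NP [Det every] [N poet]] [PP [P on] [NP [Det a] [N paper]]]]]]]]]
[S [NP [Det a] [N paper]] [VP [V cited] [NP [NP [Det every] [N poet]] [RelC [Rel which] [VP [VP [V cited] [NP [Det every] [N poet]]] [PP [P on] [NP [Det a] [N paper]]]]]]]]
The difference turns on whether NP → NP PP is used at the relevant span, versus an alternative expansion of NP.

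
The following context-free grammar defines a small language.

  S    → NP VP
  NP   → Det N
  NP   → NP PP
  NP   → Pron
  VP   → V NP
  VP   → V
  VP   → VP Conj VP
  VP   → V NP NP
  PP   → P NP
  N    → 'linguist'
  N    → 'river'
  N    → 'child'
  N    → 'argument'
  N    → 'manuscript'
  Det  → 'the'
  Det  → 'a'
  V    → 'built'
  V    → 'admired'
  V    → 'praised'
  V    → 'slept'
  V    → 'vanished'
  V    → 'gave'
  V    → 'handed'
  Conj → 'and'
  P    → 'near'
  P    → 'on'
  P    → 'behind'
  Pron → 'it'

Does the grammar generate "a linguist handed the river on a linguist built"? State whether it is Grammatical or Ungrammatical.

For S → NP VP, the only prefix that parses as NP is 'a linguist', but the remainder 'handed the river on a linguist built' is not a VP under these rules.

Ungrammatical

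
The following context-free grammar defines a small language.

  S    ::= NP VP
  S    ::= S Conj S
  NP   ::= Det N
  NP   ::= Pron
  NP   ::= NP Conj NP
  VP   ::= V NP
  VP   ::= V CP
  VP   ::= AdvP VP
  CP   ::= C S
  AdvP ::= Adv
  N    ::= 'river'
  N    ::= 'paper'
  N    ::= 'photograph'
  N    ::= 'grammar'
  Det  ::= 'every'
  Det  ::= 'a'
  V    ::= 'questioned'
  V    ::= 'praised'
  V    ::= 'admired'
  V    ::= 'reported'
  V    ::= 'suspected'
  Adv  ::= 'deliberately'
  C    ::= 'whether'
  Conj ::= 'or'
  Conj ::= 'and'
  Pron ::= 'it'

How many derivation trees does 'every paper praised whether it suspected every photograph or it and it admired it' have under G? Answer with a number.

4

Two of the 4 distinct bracketings:
[S [NP [Det every] [N paper]] [VP [V praised] [CP [C whether] [S [S [NP [Pron it]] [VP [V suspected] [NP [Det every] [N photograph]]]] [Conj or] [S [NP [NP [Pron it]] [Conj and] [NP [Pron it]]] [VP [V admired] [NP [Pron it]]]]]]]]
[S [NP [Det every] [N paper]] [VP [V praised] [CP [C whether] [S [S [NP [Pron it]] [VP [V suspected] [NP [NP [Det every] [N photograph]] [Conj or] [NP [Pron it]]]]] [Conj and] [S [NP [Pron it]] [VP [V admired] [NP [Pron it]]]]]]]]
The trees differ in how a recursive rule is bracketed over the same span.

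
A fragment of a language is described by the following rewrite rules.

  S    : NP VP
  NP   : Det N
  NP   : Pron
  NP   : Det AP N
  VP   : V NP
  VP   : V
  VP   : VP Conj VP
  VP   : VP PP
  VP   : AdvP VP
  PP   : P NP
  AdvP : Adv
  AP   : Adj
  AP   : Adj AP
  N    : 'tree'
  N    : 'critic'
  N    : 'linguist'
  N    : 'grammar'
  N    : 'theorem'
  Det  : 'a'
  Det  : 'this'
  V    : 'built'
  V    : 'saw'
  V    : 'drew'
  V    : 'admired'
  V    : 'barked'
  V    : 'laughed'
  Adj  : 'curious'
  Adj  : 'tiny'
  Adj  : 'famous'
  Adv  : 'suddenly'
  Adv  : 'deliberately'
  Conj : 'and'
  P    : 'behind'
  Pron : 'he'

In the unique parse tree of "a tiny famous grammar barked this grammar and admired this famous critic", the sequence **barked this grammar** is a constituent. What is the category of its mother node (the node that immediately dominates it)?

VP

S
  NP
    Det: a
    AP
      Adj: tiny
      AP
        Adj: famous
    N: grammar
  VP
    VP
      V: barked
      NP
        Det: this
        N: grammar
    Conj: and
    VP
      V: admired
      NP
        Det: this
        AP
          Adj: famous
        N: critic
The span 'barked this grammar' is the VP node built by VP → V NP.
Its mother is the VP built by VP → VP Conj VP.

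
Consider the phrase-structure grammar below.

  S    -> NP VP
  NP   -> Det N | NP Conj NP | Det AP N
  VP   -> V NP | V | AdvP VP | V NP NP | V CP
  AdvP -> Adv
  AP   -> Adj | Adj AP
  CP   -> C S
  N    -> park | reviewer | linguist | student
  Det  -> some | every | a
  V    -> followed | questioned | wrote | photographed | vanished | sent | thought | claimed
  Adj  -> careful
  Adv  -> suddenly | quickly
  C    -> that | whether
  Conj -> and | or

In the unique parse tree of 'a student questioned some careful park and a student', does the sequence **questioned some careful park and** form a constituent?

No

[S [NP [Det a] [N student]] [VP [V questioned] [NP [NP [Det some] [AP [Adj careful]] [N park]] [Conj and] [NP [Det a] [N student]]]]]
The smallest constituent containing 'questioned some careful park and' is the VP spanning 'questioned some careful park and a student'; no single node in the tree dominates exactly the given words.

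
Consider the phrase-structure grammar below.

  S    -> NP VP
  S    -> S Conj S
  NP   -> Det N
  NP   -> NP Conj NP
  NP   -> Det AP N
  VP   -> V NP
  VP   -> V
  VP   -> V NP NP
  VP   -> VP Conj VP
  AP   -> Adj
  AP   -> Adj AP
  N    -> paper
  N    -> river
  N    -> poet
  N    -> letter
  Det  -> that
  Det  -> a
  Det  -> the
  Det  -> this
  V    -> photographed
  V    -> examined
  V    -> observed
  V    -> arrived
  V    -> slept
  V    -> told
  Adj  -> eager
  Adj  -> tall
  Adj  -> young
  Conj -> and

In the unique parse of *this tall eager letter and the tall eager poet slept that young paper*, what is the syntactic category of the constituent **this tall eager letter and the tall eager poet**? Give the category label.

[S [NP [NP [Det this] [AP [Adj tall] [AP [Adj eager]]] [N letter]] [Conj and] [NP [Det the] [AP [Adj tall] [AP [Adj eager]]] [N poet]]] [VP [V slept] [NP [Det that] [AP [Adj young]] [N paper]]]]
The span 'this tall eager letter and the tall eager poet' is the NP node built by NP → NP Conj NP.

NP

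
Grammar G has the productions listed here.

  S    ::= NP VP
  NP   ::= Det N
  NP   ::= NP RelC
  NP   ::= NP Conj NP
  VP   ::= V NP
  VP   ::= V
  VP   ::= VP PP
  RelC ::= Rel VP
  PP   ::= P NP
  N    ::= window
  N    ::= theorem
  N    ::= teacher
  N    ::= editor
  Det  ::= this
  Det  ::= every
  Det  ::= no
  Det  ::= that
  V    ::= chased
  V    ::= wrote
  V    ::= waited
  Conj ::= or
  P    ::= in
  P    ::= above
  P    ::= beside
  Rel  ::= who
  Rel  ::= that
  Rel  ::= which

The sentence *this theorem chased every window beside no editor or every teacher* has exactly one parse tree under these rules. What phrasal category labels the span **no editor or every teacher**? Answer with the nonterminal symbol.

NP

S
  NP
    Det: this
    N: theorem
  VP
    VP
      V: chased
      NP
        Det: every
        N: window
    PP
      P: beside
      NP
        NP
          Det: no
          N: editor
        Conj: or
        NP
          Det: every
          N: teacher
The span 'no editor or every teacher' is the NP node built by NP → NP Conj NP.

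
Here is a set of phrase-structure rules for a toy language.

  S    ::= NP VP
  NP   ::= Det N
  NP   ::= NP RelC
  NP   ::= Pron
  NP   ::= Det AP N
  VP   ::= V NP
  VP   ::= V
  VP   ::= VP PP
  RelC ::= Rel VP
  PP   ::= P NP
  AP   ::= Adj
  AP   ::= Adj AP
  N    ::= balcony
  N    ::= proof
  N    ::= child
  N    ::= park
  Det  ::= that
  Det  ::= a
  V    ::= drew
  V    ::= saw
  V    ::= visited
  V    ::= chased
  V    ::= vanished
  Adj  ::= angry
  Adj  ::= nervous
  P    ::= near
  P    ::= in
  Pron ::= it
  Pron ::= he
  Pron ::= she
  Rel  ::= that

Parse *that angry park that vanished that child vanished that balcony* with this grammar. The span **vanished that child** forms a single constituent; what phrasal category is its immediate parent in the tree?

RelC

[S [NP [NP [Det that] [AP [Adj angry]] [N park]] [RelC [Rel that] [VP [V vanished] [NP [Det that] [N child]]]]] [VP [V vanished] [NP [Det that] [N balcony]]]]
The span 'vanished that child' is the VP node built by VP → V NP.
Its mother is the RelC built by RelC → Rel VP.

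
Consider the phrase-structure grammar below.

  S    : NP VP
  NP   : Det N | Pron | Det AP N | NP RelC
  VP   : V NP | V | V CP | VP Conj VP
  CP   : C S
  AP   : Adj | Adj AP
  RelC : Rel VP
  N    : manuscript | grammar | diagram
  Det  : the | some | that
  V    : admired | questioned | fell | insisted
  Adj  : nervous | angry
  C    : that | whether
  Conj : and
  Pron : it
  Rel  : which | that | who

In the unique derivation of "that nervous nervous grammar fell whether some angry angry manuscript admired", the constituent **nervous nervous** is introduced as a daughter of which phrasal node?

[S [NP [Det that] [AP [Adj nervous] [AP [Adj nervous]]] [N grammar]] [VP [V fell] [CP [C whether] [S [NP [Det some] [AP [Adj angry] [AP [Adj angry]]] [N manuscript]] [VP [V admired]]]]]]
The span 'nervous nervous' is the AP node built by AP → Adj AP.
Its mother is the NP built by NP → Det AP N.

NP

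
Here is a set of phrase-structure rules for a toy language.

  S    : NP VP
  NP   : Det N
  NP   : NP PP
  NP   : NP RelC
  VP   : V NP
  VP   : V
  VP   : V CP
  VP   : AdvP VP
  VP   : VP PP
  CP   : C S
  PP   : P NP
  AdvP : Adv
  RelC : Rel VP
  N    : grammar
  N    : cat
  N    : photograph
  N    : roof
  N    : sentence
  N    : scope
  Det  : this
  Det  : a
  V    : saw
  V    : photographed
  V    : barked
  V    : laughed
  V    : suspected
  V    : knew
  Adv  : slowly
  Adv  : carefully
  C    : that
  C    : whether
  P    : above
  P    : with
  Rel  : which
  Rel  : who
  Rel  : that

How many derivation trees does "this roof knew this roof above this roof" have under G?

The two bracketings:
[S [NP [Det this] [N roof]] [VP [V knew] [NP [NP [Det this] [N roof]] [PP [P above] [NP [Det this] [N roof]]]]]]
[S [NP [Det this] [N roof]] [VP [VP [V knew] [NP [Det this] [N roof]]] [PP [P above] [NP [Det this] [N roof]]]]]
The difference turns on whether NP → NP PP is used at the relevant span, versus an alternative expansion of NP.

2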